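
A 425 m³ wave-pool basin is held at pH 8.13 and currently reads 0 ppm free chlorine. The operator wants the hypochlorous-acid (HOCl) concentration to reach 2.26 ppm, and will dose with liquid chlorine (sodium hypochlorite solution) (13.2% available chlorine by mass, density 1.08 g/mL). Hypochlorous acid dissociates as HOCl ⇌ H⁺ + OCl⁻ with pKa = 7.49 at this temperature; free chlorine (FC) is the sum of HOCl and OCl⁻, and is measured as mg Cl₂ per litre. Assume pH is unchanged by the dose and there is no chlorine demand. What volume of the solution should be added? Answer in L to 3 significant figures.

Volume: 425 m³ = 425,000 L.
[OCl⁻]/[HOCl] = 10^(pH − pKa) = 10^(8.13 − 7.49) = 4.365; fraction as HOCl = 1/(1 + 4.365) = 0.1864.
Free chlorine required for 2.26 ppm HOCl: 2.26 / 0.1864 = 12.13 ppm.
FC to add: 12.13 − 0 = 12.13 mg/L as Cl₂.
Cl₂ equivalent: 12.13 mg/L × 425,000 L = 5153 g.
Product at 13.2% available Cl: 5153 / 0.132 = 39,040 g.
Volume: 39,040 g ÷ 1.08 g/mL = 36,150 mL.

36.1 L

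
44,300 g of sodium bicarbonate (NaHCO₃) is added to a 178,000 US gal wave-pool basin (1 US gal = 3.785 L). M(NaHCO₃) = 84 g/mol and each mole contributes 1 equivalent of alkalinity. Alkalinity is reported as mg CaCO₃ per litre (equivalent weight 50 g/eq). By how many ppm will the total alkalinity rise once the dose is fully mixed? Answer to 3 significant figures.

39.1 ppm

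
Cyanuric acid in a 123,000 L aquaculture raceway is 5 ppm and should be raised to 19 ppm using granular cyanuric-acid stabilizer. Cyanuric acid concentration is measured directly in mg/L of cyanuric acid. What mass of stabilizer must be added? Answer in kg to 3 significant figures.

1.72 kg

CYA to add: (19 − 5) = 14 mg/L × 123,000 L = 1722 g cyanuric acid.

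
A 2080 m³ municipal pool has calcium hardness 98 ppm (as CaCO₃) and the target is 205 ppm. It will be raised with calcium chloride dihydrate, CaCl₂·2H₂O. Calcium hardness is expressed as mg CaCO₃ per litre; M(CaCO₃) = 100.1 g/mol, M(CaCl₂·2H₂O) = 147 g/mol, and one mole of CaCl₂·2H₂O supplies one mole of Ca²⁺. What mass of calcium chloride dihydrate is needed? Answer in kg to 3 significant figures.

Volume: 2080 m³ = 2,080,000 L.
Hardness to add: (205 − 98) = 107 mg/L as CaCO₃ × 2,080,000 L = 222,600 g as CaCO₃.
Moles of Ca²⁺ (1 mol Ca²⁺ ≡ 1 mol CaCO₃): 222,600 / 100.1 g/mol = 2223 mol.
Mass of CaCl₂·2H₂O: 2223 × 147 = 326,800 g.

327 kg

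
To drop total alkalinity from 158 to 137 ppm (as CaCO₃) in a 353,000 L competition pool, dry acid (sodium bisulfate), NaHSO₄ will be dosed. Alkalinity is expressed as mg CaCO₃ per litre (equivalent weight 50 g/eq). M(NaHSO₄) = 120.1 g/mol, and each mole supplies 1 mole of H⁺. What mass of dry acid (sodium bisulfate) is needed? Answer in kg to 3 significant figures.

Alkalinity to neutralize: (158 − 137) = 21 mg/L as CaCO₃ × 353,000 L = 7413 g as CaCO₃.
Equivalents of H⁺ required: 7413 ÷ 50 g/eq = 148.3 eq = 148.3 mol NaHSO₄.
Mass of NaHSO₄: 148.3 × 120.1 = 17,810 g.

17.8 kg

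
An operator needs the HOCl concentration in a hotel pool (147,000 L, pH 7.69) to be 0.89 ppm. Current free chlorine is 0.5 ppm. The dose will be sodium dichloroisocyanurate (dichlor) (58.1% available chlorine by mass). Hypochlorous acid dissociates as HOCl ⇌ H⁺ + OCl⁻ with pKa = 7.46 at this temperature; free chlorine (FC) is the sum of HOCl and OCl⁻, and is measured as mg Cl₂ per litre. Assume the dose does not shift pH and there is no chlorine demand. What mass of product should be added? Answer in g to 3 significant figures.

481 g

[OCl⁻]/[HOCl] = 10^(pH − pKa) = 10^(7.69 − 7.46) = 1.698; fraction as HOCl = 1/(1 + 1.698) = 0.3706.
Free chlorine required for 0.89 ppm HOCl: 0.89 / 0.3706 = 2.401 ppm.
FC to add: 2.401 − 0.5 = 1.901 mg/L as Cl₂.
Cl₂ equivalent: 1.901 mg/L × 147,000 L = 279.5 g.
Product at 58.1% available Cl: 279.5 / 0.581 = 481.1 g.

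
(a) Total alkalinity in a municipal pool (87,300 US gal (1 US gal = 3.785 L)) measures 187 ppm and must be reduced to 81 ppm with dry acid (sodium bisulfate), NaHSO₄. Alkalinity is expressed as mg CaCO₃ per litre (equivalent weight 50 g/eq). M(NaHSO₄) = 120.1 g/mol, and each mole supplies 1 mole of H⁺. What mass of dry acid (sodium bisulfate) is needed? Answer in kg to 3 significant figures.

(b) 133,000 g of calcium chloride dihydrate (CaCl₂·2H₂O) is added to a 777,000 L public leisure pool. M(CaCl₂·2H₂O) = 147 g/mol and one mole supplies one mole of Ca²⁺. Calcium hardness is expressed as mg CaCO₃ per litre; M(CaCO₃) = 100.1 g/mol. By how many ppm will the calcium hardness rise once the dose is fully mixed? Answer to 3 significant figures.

(a) Volume: 87,300 US gal × 3.785 L/gal = 330,430 L.
(a) Alkalinity to neutralize: (187 − 81) = 106 mg/L as CaCO₃ × 330,430 L = 35,030 g as CaCO₃.
(a) Equivalents of H⁺ required: 35,030 ÷ 50 g/eq = 700.5 eq = 700.5 mol NaHSO₄.
(a) Mass of NaHSO₄: 700.5 × 120.1 = 84,130 g.

(b) Moles of Ca²⁺: 133,000 g ÷ 147 g/mol = 904.8 mol.
(b) As CaCO₃: 904.8 mol × 100.1 g/mol = 90,570 g.
(b) Rise: 90,570 g / 777,000 L × 1000 = 116.6 mg/L.

(a) 84.1 kg; (b) 117 ppm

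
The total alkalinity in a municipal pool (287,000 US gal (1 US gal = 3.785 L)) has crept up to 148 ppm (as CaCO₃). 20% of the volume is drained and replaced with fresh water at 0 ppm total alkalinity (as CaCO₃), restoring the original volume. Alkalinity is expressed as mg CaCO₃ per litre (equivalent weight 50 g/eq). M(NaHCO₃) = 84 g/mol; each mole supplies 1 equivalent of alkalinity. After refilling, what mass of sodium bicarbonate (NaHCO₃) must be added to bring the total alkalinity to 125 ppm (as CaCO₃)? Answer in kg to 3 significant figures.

Volume: 287,000 US gal × 3.785 L/gal = 1,086,295 L.
After draining 20% and refilling: 148 × 0.80 + 0 × 0.20 = 118.4 ppm.
Deficit to target: 125 − 118.4 = 6.6 mg/L.
As CaCO₃: 6.6 mg/L × 1,086,295 L = 7170 g; ÷ 50 g/eq ÷ 1 = 143.4 mol NaHCO₃.
Mass: 143.4 × 84 = 12,040 g.

12.0 kg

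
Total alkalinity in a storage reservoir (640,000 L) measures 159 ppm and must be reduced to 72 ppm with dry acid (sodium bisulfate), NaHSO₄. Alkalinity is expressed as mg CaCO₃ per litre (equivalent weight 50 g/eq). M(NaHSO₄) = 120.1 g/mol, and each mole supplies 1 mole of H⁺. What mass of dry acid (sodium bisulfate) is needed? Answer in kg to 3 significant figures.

Alkalinity to neutralize: (159 − 72) = 87 mg/L as CaCO₃ × 640,000 L = 55,680 g as CaCO₃.
Equivalents of H⁺ required: 55,680 ÷ 50 g/eq = 1114 eq = 1114 mol NaHSO₄.
Mass of NaHSO₄: 1114 × 120.1 = 133,700 g.

134 kg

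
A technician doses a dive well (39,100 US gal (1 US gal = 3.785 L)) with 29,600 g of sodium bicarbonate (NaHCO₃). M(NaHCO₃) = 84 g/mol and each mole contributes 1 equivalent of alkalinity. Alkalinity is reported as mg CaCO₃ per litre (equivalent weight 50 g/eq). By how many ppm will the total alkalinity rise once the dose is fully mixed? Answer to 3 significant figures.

119 ppm

Volume: 39,100 US gal × 3.785 L/gal = 147,994 L.
Moles of NaHCO₃: 29,600 g ÷ 84 g/mol = 352.4 mol → 352.4 eq of alkalinity.
As CaCO₃: 352.4 eq × 50 g/eq = 17,620 g.
Rise: 17,620 g / 147,994 L × 1000 = 119.1 mg/L.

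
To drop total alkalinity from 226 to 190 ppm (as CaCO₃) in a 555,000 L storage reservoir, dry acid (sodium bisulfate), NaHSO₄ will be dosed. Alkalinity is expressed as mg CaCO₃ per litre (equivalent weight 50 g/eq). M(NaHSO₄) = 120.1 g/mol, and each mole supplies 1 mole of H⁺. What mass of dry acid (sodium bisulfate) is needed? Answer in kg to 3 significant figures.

Alkalinity to neutralize: (226 − 190) = 36 mg/L as CaCO₃ × 555,000 L = 19,980 g as CaCO₃.
Equivalents of H⁺ required: 19,980 ÷ 50 g/eq = 399.6 eq = 399.6 mol NaHSO₄.
Mass of NaHSO₄: 399.6 × 120.1 = 47,990 g.

48.0 kg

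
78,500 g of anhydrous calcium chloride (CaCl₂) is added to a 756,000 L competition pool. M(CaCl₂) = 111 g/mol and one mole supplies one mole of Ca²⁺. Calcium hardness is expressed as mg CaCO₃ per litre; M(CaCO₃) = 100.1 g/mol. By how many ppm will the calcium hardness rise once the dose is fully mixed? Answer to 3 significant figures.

93.6 ppm

Moles of Ca²⁺: 78,500 g ÷ 111 g/mol = 707.2 mol.
As CaCO₃: 707.2 mol × 100.1 g/mol = 70,790 g.
Rise: 70,790 g / 756,000 L × 1000 = 93.64 mg/L.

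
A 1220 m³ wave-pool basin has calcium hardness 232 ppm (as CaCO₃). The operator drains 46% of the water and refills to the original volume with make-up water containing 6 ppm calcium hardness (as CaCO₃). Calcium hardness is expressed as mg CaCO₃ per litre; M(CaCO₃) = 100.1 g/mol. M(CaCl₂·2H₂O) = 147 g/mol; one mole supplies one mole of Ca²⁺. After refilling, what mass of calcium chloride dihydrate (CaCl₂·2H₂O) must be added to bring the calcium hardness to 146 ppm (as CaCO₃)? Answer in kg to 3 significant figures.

32.2 kg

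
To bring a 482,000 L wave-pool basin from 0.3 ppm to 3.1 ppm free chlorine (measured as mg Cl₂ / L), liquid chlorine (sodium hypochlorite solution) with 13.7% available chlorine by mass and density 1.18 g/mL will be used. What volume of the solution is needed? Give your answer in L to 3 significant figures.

Chlorine deficit: 3.1 − 0.3 = 2.8 ppm = 2.8 mg/L as Cl₂.
Cl₂ equivalent needed: 2.8 mg/L × 482,000 L = 1,350,000 mg = 1350 g.
Product at 13.7% available chlorine: 1350 / 0.137 = 9851 g.
Volume at density 1.18 g/mL: 9851 g ÷ 1.18 g/mL = 8348 mL.

8.35 L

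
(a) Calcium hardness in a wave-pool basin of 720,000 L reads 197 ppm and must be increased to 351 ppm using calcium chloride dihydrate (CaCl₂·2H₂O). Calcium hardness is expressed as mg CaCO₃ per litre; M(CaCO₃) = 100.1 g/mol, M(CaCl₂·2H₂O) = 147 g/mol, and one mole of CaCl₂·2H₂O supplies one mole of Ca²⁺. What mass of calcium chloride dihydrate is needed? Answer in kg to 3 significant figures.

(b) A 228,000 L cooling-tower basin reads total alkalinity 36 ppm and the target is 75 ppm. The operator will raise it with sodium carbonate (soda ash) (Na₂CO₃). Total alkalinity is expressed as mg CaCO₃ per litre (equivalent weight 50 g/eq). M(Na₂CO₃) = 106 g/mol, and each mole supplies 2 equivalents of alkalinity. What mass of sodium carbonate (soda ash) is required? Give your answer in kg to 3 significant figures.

(a) 163 kg; (b) 9.43 kg

(a) Hardness to add: (351 − 197) = 154 mg/L as CaCO₃ × 720,000 L = 110,900 g as CaCO₃.
(a) Moles of Ca²⁺ (1 mol Ca²⁺ ≡ 1 mol CaCO₃): 110,900 / 100.1 g/mol = 1108 mol.
(a) Mass of CaCl₂·2H₂O: 1108 × 147 = 162,800 g.

(b) Alkalinity to add: (75 − 36) = 39 mg/L as CaCO₃ × 228,000 L = 8892 g as CaCO₃.
(b) Equivalents: 8892 g ÷ 50 g/eq = 177.8 eq.
(b) Each mole of Na₂CO₃ supplies 2 eq, so 177.8 / 2 = 88.92 mol.
(b) Mass: 88.92 mol × 106 g/mol = 9426 g.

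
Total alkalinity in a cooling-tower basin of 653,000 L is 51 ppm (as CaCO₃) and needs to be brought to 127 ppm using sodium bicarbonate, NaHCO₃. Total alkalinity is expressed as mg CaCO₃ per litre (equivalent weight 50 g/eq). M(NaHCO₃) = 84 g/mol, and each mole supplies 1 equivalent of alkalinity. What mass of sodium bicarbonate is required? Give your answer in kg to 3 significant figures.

83.4 kg

Alkalinity to add: (127 − 51) = 76 mg/L as CaCO₃ × 653,000 L = 49,630 g as CaCO₃.
Equivalents: 49,630 g ÷ 50 g/eq = 992.6 eq.
NaHCO₃ supplies 1 eq per mole → 992.6 mol.
Mass: 992.6 mol × 84 g/mol = 83,380 g.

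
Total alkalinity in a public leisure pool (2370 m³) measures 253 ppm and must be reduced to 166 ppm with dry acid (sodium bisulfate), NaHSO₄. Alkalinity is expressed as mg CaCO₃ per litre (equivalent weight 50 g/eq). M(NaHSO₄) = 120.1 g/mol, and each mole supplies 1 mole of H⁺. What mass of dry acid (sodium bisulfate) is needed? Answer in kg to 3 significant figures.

495 kg

Volume: 2370 m³ = 2,370,000 L.
Alkalinity to neutralize: (253 − 166) = 87 mg/L as CaCO₃ × 2,370,000 L = 206,200 g as CaCO₃.
Equivalents of H⁺ required: 206,200 ÷ 50 g/eq = 4124 eq = 4124 mol NaHSO₄.
Mass of NaHSO₄: 4124 × 120.1 = 495,300 g.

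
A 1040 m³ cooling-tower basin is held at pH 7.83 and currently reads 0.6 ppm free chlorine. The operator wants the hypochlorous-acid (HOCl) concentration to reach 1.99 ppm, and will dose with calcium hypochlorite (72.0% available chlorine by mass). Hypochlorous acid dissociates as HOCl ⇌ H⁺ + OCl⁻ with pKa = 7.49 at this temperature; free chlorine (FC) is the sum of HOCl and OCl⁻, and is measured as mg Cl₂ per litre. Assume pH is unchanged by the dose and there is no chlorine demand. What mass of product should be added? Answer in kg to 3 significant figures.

8.30 kg

Volume: 1040 m³ = 1,040,000 L.
[OCl⁻]/[HOCl] = 10^(pH − pKa) = 10^(7.83 − 7.49) = 2.188; fraction as HOCl = 1/(1 + 2.188) = 0.3137.
Free chlorine required for 1.99 ppm HOCl: 1.99 / 0.3137 = 6.344 ppm.
FC to add: 6.344 − 0.6 = 5.744 mg/L as Cl₂.
Cl₂ equivalent: 5.744 mg/L × 1,040,000 L = 5973 g.
Product at 72.0% available Cl: 5973 / 0.72 = 8296 g.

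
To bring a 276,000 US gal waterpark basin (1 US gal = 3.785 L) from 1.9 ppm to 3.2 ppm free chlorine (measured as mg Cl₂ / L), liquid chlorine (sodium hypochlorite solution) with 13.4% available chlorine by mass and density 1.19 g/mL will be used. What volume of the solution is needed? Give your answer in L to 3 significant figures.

8.52 L

Volume: 276,000 US gal × 3.785 L/gal = 1,044,660 L.
Chlorine deficit: 3.2 − 1.9 = 1.3 ppm = 1.3 mg/L as Cl₂.
Cl₂ equivalent needed: 1.3 mg/L × 1,044,660 L = 1,358,000 mg = 1358 g.
Product at 13.4% available chlorine: 1358 / 0.134 = 10,130 g.
Volume at density 1.19 g/mL: 10,130 g ÷ 1.19 g/mL = 8517 mL.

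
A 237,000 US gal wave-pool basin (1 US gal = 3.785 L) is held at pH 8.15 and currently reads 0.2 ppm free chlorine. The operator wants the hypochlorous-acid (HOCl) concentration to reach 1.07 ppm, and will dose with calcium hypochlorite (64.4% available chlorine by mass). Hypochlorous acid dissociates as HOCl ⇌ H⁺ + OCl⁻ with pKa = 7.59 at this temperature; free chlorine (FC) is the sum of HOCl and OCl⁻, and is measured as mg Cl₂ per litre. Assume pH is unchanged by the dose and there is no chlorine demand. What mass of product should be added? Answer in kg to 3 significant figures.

Volume: 237,000 US gal × 3.785 L/gal = 897,045 L.
[OCl⁻]/[HOCl] = 10^(pH − pKa) = 10^(8.15 − 7.59) = 3.631; fraction as HOCl = 1/(1 + 3.631) = 0.2159.
Free chlorine required for 1.07 ppm HOCl: 1.07 / 0.2159 = 4.955 ppm.
FC to add: 4.955 − 0.2 = 4.755 mg/L as Cl₂.
Cl₂ equivalent: 4.755 mg/L × 897,045 L = 4265 g.
Product at 64.4% available Cl: 4265 / 0.644 = 6623 g.

6.62 kg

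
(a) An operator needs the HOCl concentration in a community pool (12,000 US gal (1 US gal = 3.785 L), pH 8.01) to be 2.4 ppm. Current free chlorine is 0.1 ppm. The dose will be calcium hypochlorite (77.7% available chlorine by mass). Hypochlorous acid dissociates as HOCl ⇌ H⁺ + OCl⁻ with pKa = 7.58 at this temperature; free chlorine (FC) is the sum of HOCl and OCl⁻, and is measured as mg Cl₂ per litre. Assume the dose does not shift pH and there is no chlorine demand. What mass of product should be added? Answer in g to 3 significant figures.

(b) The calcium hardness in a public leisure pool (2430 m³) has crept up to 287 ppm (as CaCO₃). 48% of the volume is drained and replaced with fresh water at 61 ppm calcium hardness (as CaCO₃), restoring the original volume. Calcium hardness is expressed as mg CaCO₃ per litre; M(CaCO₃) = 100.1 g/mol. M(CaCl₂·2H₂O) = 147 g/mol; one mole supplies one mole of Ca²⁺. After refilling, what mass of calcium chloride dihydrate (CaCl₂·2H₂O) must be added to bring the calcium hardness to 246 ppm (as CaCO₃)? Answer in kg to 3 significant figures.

(a) Volume: 12,000 US gal × 3.785 L/gal = 45,420 L.
(a) [OCl⁻]/[HOCl] = 10^(pH − pKa) = 10^(8.01 − 7.58) = 2.692; fraction as HOCl = 1/(1 + 2.692) = 0.2709.
(a) Free chlorine required for 2.4 ppm HOCl: 2.4 / 0.2709 = 8.86 ppm.
(a) FC to add: 8.86 − 0.1 = 8.76 mg/L as Cl₂.
(a) Cl₂ equivalent: 8.76 mg/L × 45,420 L = 397.9 g.
(a) Product at 77.7% available Cl: 397.9 / 0.777 = 512.1 g.

(b) Volume: 2430 m³ = 2,430,000 L.
(b) After draining 48% and refilling: 287 × 0.52 + 61 × 0.48 = 178.52 ppm.
(b) Deficit to target: 246 − 178.52 = 67.48 mg/L.
(b) As CaCO₃: 67.48 mg/L × 2,430,000 L = 164,000 g; ÷ 100.1 = 1638 mol Ca²⁺.
(b) Mass: 1638 × 147 = 240,800 g.

(a) 512 g; (b) 241 kg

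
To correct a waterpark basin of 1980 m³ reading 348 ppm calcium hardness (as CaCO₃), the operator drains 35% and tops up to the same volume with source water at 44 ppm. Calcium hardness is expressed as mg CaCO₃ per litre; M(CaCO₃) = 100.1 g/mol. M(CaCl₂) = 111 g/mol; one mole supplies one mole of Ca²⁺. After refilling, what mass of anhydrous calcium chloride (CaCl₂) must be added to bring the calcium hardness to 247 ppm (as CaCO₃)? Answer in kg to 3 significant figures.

Volume: 1980 m³ = 1,980,000 L.
After draining 35% and refilling: 348 × 0.65 + 44 × 0.35 = 241.6 ppm.
Deficit to target: 247 − 241.6 = 5.4 mg/L.
As CaCO₃: 5.4 mg/L × 1,980,000 L = 10,690 g; ÷ 100.1 = 106.8 mol Ca²⁺.
Mass: 106.8 × 111 = 11,860 g.

11.9 kg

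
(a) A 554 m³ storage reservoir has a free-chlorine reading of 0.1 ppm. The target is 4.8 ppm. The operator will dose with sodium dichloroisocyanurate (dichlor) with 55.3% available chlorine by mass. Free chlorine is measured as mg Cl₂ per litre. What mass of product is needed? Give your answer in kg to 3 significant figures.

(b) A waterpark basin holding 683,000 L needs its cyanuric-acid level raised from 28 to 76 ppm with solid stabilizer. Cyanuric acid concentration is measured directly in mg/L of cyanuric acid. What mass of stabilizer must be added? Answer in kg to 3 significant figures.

(a) Volume: 554 m³ = 554,000 L.
(a) Chlorine deficit: 4.8 − 0.1 = 4.7 ppm = 4.7 mg/L as Cl₂.
(a) Cl₂ equivalent needed: 4.7 mg/L × 554,000 L = 2,604,000 mg = 2604 g.
(a) Product at 55.3% available chlorine: 2604 / 0.553 = 4708 g.

(b) CYA to add: (76 − 28) = 48 mg/L × 683,000 L = 32,780 g cyanuric acid.

(a) 4.71 kg; (b) 32.8 kg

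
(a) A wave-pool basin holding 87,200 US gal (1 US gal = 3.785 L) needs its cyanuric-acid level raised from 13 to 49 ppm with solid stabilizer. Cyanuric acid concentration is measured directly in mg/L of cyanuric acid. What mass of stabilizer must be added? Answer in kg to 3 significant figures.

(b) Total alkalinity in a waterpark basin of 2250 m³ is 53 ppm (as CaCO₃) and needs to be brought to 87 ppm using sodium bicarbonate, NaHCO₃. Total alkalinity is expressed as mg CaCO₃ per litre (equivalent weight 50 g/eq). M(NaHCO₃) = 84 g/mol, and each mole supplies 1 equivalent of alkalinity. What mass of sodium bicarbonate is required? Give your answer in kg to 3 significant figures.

(a) Volume: 87,200 US gal × 3.785 L/gal = 330,052 L.
(a) CYA to add: (49 − 13) = 36 mg/L × 330,052 L = 11,880 g cyanuric acid.

(b) Volume: 2250 m³ = 2,250,000 L.
(b) Alkalinity to add: (87 − 53) = 34 mg/L as CaCO₃ × 2,250,000 L = 76,500 g as CaCO₃.
(b) Equivalents: 76,500 g ÷ 50 g/eq = 1530 eq.
(b) NaHCO₃ supplies 1 eq per mole → 1530 mol.
(b) Mass: 1530 mol × 84 g/mol = 128,500 g.

(a) 11.9 kg; (b) 129 kg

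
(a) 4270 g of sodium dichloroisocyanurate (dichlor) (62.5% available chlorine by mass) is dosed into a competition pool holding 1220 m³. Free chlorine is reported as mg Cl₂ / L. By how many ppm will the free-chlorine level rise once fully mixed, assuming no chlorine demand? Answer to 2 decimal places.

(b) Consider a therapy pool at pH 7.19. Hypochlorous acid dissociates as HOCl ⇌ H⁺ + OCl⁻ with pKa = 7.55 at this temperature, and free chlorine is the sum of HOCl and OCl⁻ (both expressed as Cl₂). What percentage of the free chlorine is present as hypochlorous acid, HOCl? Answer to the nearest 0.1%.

(a) Volume: 1220 m³ = 1,220,000 L.
(a) Available chlorine delivered: 4270 g × 0.625 = 2669 g as Cl₂.
(a) Concentration rise: 2669 g / 1,220,000 L = 2.188 mg/L = 2.19 ppm.

(b) [OCl⁻]/[HOCl] = 10^(pH − pKa) = 10^(7.19 − 7.55) = 10^-0.36 = 0.4365.
(b) Fraction as HOCl = 1 / (1 + 0.4365) = 0.6961.

(a) 2.19 ppm; (b) 69.6%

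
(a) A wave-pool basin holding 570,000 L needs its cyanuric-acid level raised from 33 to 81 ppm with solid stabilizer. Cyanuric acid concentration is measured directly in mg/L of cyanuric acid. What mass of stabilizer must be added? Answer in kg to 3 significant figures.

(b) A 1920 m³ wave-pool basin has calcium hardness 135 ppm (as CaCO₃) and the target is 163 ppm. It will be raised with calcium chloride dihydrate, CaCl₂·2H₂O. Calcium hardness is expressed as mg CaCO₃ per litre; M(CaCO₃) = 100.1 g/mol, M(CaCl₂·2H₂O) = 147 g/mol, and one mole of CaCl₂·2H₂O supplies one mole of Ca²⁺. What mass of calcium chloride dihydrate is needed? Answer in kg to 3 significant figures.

(a) 27.4 kg; (b) 78.9 kg

(a) CYA to add: (81 − 33) = 48 mg/L × 570,000 L = 27,360 g cyanuric acid.

(b) Volume: 1920 m³ = 1,920,000 L.
(b) Hardness to add: (163 − 135) = 28 mg/L as CaCO₃ × 1,920,000 L = 53,760 g as CaCO₃.
(b) Moles of Ca²⁺ (1 mol Ca²⁺ ≡ 1 mol CaCO₃): 53,760 / 100.1 g/mol = 537.1 mol.
(b) Mass of CaCl₂·2H₂O: 537.1 × 147 = 78,950 g.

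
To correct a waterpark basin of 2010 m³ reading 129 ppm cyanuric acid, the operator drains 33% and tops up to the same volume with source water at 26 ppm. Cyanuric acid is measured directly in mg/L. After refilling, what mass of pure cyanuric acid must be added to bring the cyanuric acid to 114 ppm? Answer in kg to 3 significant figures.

Volume: 2010 m³ = 2,010,000 L.
After draining 33% and refilling: 129 × 0.67 + 26 × 0.33 = 95.01 ppm.
Deficit to target: 114 − 95.01 = 18.99 mg/L.
Mass: 18.99 mg/L × 2,010,000 L = 38,170 g cyanuric acid.

38.2 kg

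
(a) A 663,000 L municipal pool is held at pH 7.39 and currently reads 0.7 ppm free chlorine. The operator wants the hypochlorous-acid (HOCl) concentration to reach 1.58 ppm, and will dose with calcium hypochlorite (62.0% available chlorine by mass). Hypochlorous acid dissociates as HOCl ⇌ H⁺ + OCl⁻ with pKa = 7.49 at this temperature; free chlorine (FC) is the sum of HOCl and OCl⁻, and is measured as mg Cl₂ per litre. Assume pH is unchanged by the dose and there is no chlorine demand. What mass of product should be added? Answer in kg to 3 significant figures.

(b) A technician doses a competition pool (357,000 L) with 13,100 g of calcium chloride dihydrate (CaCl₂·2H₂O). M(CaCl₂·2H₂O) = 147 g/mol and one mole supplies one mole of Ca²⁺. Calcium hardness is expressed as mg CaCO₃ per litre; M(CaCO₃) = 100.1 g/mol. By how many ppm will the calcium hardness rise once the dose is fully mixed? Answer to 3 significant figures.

(a) 2.28 kg; (b) 25.0 ppm

(a) [OCl⁻]/[HOCl] = 10^(pH − pKa) = 10^(7.39 − 7.49) = 0.7943; fraction as HOCl = 1/(1 + 0.7943) = 0.5573.
(a) Free chlorine required for 1.58 ppm HOCl: 1.58 / 0.5573 = 2.835 ppm.
(a) FC to add: 2.835 − 0.7 = 2.135 mg/L as Cl₂.
(a) Cl₂ equivalent: 2.135 mg/L × 663,000 L = 1416 g.
(a) Product at 62.0% available Cl: 1416 / 0.62 = 2283 g.

(b) Moles of Ca²⁺: 13,100 g ÷ 147 g/mol = 89.12 mol.
(b) As CaCO₃: 89.12 mol × 100.1 g/mol = 8920 g.
(b) Rise: 8920 g / 357,000 L × 1000 = 24.99 mg/L.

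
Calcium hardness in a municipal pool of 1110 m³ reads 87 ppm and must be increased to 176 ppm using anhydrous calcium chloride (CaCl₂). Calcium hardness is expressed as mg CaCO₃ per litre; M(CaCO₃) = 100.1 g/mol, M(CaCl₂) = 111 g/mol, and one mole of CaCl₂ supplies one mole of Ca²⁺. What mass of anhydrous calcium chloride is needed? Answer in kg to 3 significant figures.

110 kg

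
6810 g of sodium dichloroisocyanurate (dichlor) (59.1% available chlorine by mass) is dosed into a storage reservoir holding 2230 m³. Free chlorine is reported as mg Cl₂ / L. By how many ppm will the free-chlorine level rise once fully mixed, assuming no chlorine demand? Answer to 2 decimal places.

Volume: 2230 m³ = 2,230,000 L.
Available chlorine delivered: 6810 g × 0.591 = 4025 g as Cl₂.
Concentration rise: 4025 g / 2,230,000 L = 1.805 mg/L = 1.80 ppm.

1.80 ppm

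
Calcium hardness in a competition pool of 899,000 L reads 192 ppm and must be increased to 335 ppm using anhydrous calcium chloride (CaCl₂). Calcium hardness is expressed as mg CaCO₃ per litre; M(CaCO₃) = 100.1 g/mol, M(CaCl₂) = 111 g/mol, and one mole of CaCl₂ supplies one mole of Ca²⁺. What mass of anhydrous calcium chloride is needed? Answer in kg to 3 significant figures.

143 kg

Hardness to add: (335 − 192) = 143 mg/L as CaCO₃ × 899,000 L = 128,600 g as CaCO₃.
Moles of Ca²⁺ (1 mol Ca²⁺ ≡ 1 mol CaCO₃): 128,600 / 100.1 g/mol = 1284 mol.
Mass of CaCl₂: 1284 × 111 = 142,600 g.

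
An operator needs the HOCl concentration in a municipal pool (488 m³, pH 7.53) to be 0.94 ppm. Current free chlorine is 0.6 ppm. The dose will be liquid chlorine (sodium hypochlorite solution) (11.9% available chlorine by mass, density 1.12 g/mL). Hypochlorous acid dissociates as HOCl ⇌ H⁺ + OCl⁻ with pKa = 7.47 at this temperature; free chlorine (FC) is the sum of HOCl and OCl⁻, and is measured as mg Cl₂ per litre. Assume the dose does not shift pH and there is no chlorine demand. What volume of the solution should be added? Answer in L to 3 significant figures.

Volume: 488 m³ = 488,000 L.
[OCl⁻]/[HOCl] = 10^(pH − pKa) = 10^(7.53 − 7.47) = 1.148; fraction as HOCl = 1/(1 + 1.148) = 0.4655.
Free chlorine required for 0.94 ppm HOCl: 0.94 / 0.4655 = 2.019 ppm.
FC to add: 2.019 − 0.6 = 1.419 mg/L as Cl₂.
Cl₂ equivalent: 1.419 mg/L × 488,000 L = 692.6 g.
Product at 11.9% available Cl: 692.6 / 0.119 = 5820 g.
Volume: 5820 g ÷ 1.12 g/mL = 5197 mL.

5.20 L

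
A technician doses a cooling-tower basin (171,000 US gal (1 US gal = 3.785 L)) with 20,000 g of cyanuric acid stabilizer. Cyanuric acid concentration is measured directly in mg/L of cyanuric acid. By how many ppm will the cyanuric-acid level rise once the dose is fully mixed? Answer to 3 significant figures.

30.9 ppm

Volume: 171,000 US gal × 3.785 L/gal = 647,235 L.
Rise: 20,000 g / 647,235 L × 1000 = 30.9 mg/L.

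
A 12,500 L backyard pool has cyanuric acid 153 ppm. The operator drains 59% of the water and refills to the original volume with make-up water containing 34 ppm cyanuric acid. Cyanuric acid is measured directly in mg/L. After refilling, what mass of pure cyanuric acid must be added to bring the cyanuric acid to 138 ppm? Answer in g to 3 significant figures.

After draining 59% and refilling: 153 × 0.41 + 34 × 0.59 = 82.79 ppm.
Deficit to target: 138 − 82.79 = 55.21 mg/L.
Mass: 55.21 mg/L × 12,500 L = 690.1 g cyanuric acid.

690 g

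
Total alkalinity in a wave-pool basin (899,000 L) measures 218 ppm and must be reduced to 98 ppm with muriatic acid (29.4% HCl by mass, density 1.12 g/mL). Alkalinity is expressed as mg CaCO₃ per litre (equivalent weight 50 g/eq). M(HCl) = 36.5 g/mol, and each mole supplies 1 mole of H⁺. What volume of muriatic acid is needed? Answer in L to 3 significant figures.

Alkalinity to neutralize: (218 − 98) = 120 mg/L as CaCO₃ × 899,000 L = 107,900 g as CaCO₃.
Equivalents of H⁺ required: 107,900 ÷ 50 g/eq = 2158 eq = 2158 mol HCl.
Mass of HCl: 2158 × 36.5 = 78,750 g.
Mass of 29.4% solution: 78,750 / 0.294 = 267,900 g.
Volume: 267,900 g ÷ 1.12 g/mL = 239,200 mL.

239 L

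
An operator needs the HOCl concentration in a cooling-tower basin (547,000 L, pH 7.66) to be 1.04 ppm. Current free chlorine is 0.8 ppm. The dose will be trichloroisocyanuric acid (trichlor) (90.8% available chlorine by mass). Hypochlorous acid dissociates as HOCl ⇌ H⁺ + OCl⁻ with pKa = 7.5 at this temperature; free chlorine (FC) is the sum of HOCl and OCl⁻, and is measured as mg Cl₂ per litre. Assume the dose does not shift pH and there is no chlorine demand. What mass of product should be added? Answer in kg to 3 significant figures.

[OCl⁻]/[HOCl] = 10^(pH − pKa) = 10^(7.66 − 7.5) = 1.445; fraction as HOCl = 1/(1 + 1.445) = 0.4089.
Free chlorine required for 1.04 ppm HOCl: 1.04 / 0.4089 = 2.543 ppm.
FC to add: 2.543 − 0.8 = 1.743 mg/L as Cl₂.
Cl₂ equivalent: 1.743 mg/L × 547,000 L = 953.6 g.
Product at 90.8% available Cl: 953.6 / 0.908 = 1050 g.

1.05 kg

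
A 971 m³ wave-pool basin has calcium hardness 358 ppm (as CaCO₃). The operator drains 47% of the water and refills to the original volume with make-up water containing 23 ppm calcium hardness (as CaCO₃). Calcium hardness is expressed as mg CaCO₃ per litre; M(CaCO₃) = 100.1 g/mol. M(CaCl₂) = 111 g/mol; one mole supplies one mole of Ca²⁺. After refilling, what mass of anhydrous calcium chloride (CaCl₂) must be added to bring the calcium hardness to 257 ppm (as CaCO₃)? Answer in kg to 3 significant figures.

60.8 kg

Volume: 971 m³ = 971,000 L.
After draining 47% and refilling: 358 × 0.53 + 23 × 0.47 = 200.55 ppm.
Deficit to target: 257 − 200.55 = 56.45 mg/L.
As CaCO₃: 56.45 mg/L × 971,000 L = 54,810 g; ÷ 100.1 = 547.6 mol Ca²⁺.
Mass: 547.6 × 111 = 60,780 g.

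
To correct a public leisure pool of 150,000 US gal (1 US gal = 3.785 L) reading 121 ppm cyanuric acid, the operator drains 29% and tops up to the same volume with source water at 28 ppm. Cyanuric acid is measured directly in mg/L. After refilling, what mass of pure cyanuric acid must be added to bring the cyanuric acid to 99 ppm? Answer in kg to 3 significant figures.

Volume: 150,000 US gal × 3.785 L/gal = 567,750 L.
After draining 29% and refilling: 121 × 0.71 + 28 × 0.29 = 94.03 ppm.
Deficit to target: 99 − 94.03 = 4.97 mg/L.
Mass: 4.97 mg/L × 567,750 L = 2822 g cyanuric acid.

2.82 kg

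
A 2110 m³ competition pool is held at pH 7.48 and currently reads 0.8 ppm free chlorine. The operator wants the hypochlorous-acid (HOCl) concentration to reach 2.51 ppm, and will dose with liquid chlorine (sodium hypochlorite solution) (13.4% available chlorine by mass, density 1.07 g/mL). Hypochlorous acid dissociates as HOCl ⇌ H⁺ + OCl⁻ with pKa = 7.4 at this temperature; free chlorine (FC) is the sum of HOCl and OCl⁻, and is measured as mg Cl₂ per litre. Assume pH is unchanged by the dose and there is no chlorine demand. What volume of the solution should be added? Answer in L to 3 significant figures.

69.6 L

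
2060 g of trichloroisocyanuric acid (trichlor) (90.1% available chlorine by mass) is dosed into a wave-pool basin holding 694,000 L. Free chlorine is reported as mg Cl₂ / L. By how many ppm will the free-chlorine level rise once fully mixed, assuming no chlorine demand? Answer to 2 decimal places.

2.67 ppm

Available chlorine delivered: 2060 g × 0.901 = 1856 g as Cl₂.
Concentration rise: 1856 g / 694,000 L = 2.674 mg/L = 2.67 ppm.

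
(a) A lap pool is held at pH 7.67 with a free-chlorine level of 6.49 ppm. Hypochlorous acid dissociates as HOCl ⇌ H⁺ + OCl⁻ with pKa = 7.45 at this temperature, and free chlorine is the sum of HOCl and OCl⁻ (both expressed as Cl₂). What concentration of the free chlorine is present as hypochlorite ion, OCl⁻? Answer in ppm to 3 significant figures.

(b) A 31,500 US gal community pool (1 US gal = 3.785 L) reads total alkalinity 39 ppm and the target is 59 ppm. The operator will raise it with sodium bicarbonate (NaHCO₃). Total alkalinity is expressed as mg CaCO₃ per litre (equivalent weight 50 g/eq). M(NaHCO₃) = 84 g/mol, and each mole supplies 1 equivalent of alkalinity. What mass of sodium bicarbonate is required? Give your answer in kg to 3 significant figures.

(a) 4.05 ppm; (b) 4.01 kg

(a) [OCl⁻]/[HOCl] = 10^(pH − pKa) = 10^(7.67 − 7.45) = 10^0.22 = 1.66.
(a) Fraction as HOCl = 1 / (1 + 1.66) = 0.376.
(a) OCl⁻ = (1 − 0.376) × 6.49 ppm = 4.05 ppm.

(b) Volume: 31,500 US gal × 3.785 L/gal = 119,228 L.
(b) Alkalinity to add: (59 − 39) = 20 mg/L as CaCO₃ × 119,228 L = 2385 g as CaCO₃.
(b) Equivalents: 2385 g ÷ 50 g/eq = 47.69 eq.
(b) NaHCO₃ supplies 1 eq per mole → 47.69 mol.
(b) Mass: 47.69 mol × 84 g/mol = 4006 g.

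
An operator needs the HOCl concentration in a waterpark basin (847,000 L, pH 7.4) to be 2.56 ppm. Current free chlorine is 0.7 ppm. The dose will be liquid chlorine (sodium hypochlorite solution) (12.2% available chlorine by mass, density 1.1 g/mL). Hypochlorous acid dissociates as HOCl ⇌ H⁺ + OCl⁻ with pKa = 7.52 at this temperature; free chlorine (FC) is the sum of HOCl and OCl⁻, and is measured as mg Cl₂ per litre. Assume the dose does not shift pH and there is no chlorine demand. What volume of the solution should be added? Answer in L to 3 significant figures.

24.0 L

[OCl⁻]/[HOCl] = 10^(pH − pKa) = 10^(7.4 − 7.52) = 0.7586; fraction as HOCl = 1/(1 + 0.7586) = 0.5686.
Free chlorine required for 2.56 ppm HOCl: 2.56 / 0.5686 = 4.502 ppm.
FC to add: 4.502 − 0.7 = 3.802 mg/L as Cl₂.
Cl₂ equivalent: 3.802 mg/L × 847,000 L = 3220 g.
Product at 12.2% available Cl: 3220 / 0.122 = 26,400 g.
Volume: 26,400 g ÷ 1.1 g/mL = 24,000 mL.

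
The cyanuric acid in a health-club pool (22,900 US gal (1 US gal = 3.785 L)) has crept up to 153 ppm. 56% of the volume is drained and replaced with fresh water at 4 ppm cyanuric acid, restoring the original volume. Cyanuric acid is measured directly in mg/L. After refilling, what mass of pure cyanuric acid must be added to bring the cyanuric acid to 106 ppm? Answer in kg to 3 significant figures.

3.16 kg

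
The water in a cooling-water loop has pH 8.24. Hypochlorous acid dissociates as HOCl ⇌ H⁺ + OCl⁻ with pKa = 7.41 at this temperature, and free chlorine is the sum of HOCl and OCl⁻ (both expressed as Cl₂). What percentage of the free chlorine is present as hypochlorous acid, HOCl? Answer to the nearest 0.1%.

[OCl⁻]/[HOCl] = 10^(pH − pKa) = 10^(8.24 − 7.41) = 10^0.83 = 6.761.
Fraction as HOCl = 1 / (1 + 6.761) = 0.1289.

12.9%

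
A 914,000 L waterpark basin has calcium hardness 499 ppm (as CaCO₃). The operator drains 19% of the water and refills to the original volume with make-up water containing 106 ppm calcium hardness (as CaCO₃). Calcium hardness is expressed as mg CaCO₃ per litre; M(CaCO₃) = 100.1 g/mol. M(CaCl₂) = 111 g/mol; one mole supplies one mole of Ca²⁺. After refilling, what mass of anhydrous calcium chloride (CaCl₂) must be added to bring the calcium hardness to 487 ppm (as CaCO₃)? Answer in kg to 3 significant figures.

63.5 kg

After draining 19% and refilling: 499 × 0.81 + 106 × 0.19 = 424.33 ppm.
Deficit to target: 487 − 424.33 = 62.67 mg/L.
As CaCO₃: 62.67 mg/L × 914,000 L = 57,280 g; ÷ 100.1 = 572.2 mol Ca²⁺.
Mass: 572.2 × 111 = 63,520 g.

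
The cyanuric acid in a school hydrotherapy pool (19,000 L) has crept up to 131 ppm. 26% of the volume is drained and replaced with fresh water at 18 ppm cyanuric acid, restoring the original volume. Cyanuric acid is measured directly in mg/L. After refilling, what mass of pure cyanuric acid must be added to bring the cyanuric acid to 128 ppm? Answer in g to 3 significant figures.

501 g

After draining 26% and refilling: 131 × 0.74 + 18 × 0.26 = 101.62 ppm.
Deficit to target: 128 − 101.62 = 26.38 mg/L.
Mass: 26.38 mg/L × 19,000 L = 501.2 g cyanuric acid.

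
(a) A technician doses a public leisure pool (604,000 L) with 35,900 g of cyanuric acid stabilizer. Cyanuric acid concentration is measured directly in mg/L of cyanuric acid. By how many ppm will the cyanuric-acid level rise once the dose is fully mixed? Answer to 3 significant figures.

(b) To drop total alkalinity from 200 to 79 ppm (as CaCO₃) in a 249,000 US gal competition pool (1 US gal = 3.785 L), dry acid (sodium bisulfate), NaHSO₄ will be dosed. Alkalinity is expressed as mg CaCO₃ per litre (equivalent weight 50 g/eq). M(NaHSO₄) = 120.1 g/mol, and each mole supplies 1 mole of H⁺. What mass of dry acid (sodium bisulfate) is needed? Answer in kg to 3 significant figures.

(a) Rise: 35,900 g / 604,000 L × 1000 = 59.44 mg/L.

(b) Volume: 249,000 US gal × 3.785 L/gal = 942,465 L.
(b) Alkalinity to neutralize: (200 − 79) = 121 mg/L as CaCO₃ × 942,465 L = 114,000 g as CaCO₃.
(b) Equivalents of H⁺ required: 114,000 ÷ 50 g/eq = 2281 eq = 2281 mol NaHSO₄.
(b) Mass of NaHSO₄: 2281 × 120.1 = 273,900 g.

(a) 59.4 ppm; (b) 274 kg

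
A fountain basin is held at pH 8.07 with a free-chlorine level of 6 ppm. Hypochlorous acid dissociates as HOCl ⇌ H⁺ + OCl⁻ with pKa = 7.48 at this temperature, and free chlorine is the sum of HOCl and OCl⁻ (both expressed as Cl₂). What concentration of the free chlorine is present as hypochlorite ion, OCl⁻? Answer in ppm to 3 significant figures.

4.77 ppm

[OCl⁻]/[HOCl] = 10^(pH − pKa) = 10^(8.07 − 7.48) = 10^0.59 = 3.89.
Fraction as HOCl = 1 / (1 + 3.89) = 0.2045.
OCl⁻ = (1 − 0.2045) × 6 ppm = 4.773 ppm.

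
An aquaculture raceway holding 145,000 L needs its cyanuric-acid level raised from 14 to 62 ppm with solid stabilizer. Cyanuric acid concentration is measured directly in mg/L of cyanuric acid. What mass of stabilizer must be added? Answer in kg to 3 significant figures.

CYA to add: (62 − 14) = 48 mg/L × 145,000 L = 6960 g cyanuric acid.

6.96 kg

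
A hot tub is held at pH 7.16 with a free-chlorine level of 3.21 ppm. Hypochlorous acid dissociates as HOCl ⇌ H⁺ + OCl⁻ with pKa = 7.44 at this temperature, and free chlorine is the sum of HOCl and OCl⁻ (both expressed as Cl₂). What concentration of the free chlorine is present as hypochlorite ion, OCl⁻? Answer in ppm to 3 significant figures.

1.10 ppm

[OCl⁻]/[HOCl] = 10^(pH − pKa) = 10^(7.16 − 7.44) = 10^-0.28 = 0.5248.
Fraction as HOCl = 1 / (1 + 0.5248) = 0.6558.
OCl⁻ = (1 − 0.6558) × 3.21 ppm = 1.105 ppm.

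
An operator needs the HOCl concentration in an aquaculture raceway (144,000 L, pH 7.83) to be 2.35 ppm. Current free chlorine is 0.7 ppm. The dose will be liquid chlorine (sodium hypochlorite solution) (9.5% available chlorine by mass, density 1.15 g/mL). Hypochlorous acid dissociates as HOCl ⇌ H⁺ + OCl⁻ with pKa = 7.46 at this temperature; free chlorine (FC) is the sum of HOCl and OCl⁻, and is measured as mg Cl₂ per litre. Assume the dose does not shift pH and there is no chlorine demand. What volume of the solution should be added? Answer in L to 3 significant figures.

9.44 L

[OCl⁻]/[HOCl] = 10^(pH − pKa) = 10^(7.83 − 7.46) = 2.344; fraction as HOCl = 1/(1 + 2.344) = 0.299.
Free chlorine required for 2.35 ppm HOCl: 2.35 / 0.299 = 7.859 ppm.
FC to add: 7.859 − 0.7 = 7.159 mg/L as Cl₂.
Cl₂ equivalent: 7.159 mg/L × 144,000 L = 1031 g.
Product at 9.5% available Cl: 1031 / 0.095 = 10,850 g.
Volume: 10,850 g ÷ 1.15 g/mL = 9436 mL.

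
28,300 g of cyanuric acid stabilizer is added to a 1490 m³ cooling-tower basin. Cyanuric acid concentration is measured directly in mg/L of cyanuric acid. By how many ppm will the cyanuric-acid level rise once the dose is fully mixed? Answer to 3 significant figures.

Volume: 1490 m³ = 1,490,000 L.
Rise: 28,300 g / 1,490,000 L × 1000 = 18.99 mg/L.

19.0 ppm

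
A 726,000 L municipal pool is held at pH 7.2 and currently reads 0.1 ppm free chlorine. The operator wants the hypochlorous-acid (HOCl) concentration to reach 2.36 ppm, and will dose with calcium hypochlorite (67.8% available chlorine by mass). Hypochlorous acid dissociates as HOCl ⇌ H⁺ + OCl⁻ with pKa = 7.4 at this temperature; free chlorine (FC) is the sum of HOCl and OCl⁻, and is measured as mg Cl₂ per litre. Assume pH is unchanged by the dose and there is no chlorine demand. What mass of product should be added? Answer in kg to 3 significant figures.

[OCl⁻]/[HOCl] = 10^(pH − pKa) = 10^(7.2 − 7.4) = 0.631; fraction as HOCl = 1/(1 + 0.631) = 0.6131.
Free chlorine required for 2.36 ppm HOCl: 2.36 / 0.6131 = 3.849 ppm.
FC to add: 3.849 − 0.1 = 3.749 mg/L as Cl₂.
Cl₂ equivalent: 3.749 mg/L × 726,000 L = 2722 g.
Product at 67.8% available Cl: 2722 / 0.678 = 4014 g.

4.01 kg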